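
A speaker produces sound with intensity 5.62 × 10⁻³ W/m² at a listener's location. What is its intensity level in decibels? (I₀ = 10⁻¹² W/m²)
β = 10·log₁₀(I/I₀) = 97.5 dB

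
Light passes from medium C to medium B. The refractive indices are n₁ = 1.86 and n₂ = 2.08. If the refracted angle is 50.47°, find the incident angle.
sin θ₁ = (n₂/n₁)·sin θ₂ → θ₁ = 59.6°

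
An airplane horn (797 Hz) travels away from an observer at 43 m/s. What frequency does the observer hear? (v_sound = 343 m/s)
f_obs = f·v/(v + v_s) = 708.2 Hz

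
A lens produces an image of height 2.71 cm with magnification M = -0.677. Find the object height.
ho = |hi|/|M| = 4.003 cm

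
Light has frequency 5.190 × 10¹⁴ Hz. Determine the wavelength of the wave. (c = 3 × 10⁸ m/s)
λ = c/f = 578 nm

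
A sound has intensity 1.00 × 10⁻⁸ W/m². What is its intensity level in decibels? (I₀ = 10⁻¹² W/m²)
β = 10·log₁₀(I/I₀) = 40 dB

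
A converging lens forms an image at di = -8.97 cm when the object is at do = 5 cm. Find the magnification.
M = −di/do = 1.794 (upright image)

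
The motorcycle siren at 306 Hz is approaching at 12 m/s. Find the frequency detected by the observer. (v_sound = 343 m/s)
f_obs = f·v/(v − v_s) = 317.1 Hz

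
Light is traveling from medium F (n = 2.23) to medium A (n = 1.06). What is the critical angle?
θc = arcsin(n₂/n₁) = 28.38°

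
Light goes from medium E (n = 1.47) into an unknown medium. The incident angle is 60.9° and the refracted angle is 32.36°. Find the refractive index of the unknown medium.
n₂ = n₁·sin θ₁ / sin θ₂ = 2.4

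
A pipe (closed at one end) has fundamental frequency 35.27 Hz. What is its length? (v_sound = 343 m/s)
L = v/(4f₁) = 2.431 m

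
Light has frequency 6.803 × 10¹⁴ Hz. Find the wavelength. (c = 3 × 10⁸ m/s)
λ = c/f = 441 nm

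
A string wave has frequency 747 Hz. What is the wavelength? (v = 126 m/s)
λ = v/f = 0.1687 m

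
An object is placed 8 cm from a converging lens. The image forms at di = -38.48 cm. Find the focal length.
1/f = 1/do + 1/di → f = 10.1 cm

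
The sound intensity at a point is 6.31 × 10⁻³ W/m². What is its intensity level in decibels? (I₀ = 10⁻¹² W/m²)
β = 10·log₁₀(I/I₀) = 98 dB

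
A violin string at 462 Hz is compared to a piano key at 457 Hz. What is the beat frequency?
5 Hz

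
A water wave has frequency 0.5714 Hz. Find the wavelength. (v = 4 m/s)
λ = v/f = 7 m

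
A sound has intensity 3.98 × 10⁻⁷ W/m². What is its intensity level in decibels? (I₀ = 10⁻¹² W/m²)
β = 10·log₁₀(I/I₀) = 56 dB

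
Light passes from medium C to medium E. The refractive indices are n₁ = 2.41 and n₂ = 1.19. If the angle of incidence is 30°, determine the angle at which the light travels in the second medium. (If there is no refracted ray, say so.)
sin θ₂ = (n₁/n₂)·sin θ₁ = 1.013 > 1, so there is no refracted ray — the light undergoes total internal reflection.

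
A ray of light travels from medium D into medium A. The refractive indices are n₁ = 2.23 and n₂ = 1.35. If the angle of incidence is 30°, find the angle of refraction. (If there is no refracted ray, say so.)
sin θ₂ = (n₁/n₂)·sin θ₁ = 0.8259 → θ₂ = 55.68°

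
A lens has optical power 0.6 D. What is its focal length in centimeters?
f = 1/P = 166.7 cm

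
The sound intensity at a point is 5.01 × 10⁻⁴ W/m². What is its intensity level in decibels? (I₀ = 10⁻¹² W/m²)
β = 10·log₁₀(I/I₀) = 87 dB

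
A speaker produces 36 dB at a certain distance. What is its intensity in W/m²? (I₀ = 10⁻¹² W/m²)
I = I₀·10^(β/10) = 3.98 × 10⁻⁹ W/m²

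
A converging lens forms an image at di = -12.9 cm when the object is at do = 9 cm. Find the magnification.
M = −di/do = 1.433 (upright image)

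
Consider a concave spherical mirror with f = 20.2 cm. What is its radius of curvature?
R = 2|f| = 40.4 cm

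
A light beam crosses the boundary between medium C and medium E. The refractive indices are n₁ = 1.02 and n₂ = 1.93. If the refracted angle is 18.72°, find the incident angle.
sin θ₁ = (n₂/n₁)·sin θ₂ → θ₁ = 37.39°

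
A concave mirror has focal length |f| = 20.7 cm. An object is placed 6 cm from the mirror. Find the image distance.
f = +20.7 cm (concave); 1/di = 1/f − 1/do → di = -8.449 cm (virtual image, behind mirror)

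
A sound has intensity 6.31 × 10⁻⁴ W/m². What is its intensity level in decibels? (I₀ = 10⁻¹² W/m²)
β = 10·log₁₀(I/I₀) = 88 dB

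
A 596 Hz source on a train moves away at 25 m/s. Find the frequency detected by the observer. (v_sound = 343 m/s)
f_obs = f·v/(v + v_s) = 555.5 Hz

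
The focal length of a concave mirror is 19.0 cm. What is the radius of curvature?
R = 2|f| = 38 cm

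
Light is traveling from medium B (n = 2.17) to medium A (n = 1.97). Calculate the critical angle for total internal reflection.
θc = arcsin(n₂/n₁) = 65.21°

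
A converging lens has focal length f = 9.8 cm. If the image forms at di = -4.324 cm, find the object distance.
1/do = 1/f − 1/di → do = 3 cm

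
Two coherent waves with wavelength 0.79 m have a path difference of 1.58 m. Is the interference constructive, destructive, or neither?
constructive — path difference = 2λ, a whole number of wavelengths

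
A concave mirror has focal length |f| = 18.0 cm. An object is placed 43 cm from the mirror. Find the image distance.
f = +18.0 cm (concave); 1/di = 1/f − 1/do → di = 30.96 cm (real image, in front of mirror)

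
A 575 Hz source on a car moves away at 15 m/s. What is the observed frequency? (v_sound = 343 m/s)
f_obs = f·v/(v + v_s) = 550.9 Hz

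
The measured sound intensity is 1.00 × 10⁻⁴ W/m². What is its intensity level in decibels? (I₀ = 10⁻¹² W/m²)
β = 10·log₁₀(I/I₀) = 80 dB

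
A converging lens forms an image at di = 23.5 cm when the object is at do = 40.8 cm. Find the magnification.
M = −di/do = -0.576 (inverted image)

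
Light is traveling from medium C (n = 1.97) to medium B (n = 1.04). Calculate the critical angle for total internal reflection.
θc = arcsin(n₂/n₁) = 31.86°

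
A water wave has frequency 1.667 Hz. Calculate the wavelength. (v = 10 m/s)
λ = v/f = 5.999 m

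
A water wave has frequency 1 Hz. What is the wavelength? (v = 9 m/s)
λ = v/f = 9 m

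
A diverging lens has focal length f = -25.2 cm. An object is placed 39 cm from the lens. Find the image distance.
1/di = 1/f − 1/do → di = -15.31 cm (virtual image)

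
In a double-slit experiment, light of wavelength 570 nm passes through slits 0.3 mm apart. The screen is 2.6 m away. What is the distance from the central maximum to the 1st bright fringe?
y = mλL/d = 4.94 mm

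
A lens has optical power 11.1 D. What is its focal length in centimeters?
f = 1/P = 9.009 cm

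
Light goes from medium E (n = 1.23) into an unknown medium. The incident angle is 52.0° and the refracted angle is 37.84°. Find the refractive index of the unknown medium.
n₂ = n₁·sin θ₁ / sin θ₂ = 1.58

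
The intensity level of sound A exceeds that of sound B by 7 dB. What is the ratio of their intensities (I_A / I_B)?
I_A/I_B = 10^(Δβ/10) = 5.012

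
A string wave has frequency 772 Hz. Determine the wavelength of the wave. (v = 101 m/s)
λ = v/f = 0.1308 m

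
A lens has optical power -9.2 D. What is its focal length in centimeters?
f = 1/P = -10.87 cm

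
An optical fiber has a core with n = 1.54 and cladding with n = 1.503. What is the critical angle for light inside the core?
θc = arcsin(n_cladding/n_core) = 77.42°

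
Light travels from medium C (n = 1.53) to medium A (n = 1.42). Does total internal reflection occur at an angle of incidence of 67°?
θc = arcsin(n₂/n₁) = 68.14°; 67° < θc, so no — the ray refracts.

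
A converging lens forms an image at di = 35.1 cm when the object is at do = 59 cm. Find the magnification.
M = −di/do = -0.5949 (inverted image)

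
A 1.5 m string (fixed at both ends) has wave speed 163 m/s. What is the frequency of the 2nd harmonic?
fₙ = nv/(2L) = 108.7 Hz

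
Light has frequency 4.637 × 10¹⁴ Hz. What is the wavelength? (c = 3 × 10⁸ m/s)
λ = c/f = 647 nm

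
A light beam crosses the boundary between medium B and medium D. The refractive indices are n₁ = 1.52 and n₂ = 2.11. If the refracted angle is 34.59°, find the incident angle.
sin θ₁ = (n₂/n₁)·sin θ₂ → θ₁ = 52°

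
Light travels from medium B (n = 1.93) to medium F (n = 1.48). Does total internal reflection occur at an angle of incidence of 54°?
θc = arcsin(n₂/n₁) = 50.07°; 54° > θc, so yes — total internal reflection.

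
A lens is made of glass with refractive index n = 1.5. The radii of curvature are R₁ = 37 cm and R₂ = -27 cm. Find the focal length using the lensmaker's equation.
1/f = (n − 1)(1/R₁ − 1/R₂) → f = 31.22 cm (converging lens)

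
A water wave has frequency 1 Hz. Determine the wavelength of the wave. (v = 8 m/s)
λ = v/f = 8 m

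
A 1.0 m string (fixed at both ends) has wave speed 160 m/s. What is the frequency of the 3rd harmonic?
fₙ = nv/(2L) = 240 Hz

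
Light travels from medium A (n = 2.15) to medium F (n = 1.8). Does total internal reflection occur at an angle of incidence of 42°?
θc = arcsin(n₂/n₁) = 56.85°; 42° < θc, so no — the ray refracts.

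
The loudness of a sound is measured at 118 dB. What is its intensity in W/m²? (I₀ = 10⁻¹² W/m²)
I = I₀·10^(β/10) = 6.31 × 10⁻¹ W/m²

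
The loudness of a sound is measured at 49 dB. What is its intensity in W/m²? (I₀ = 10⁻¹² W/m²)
I = I₀·10^(β/10) = 7.94 × 10⁻⁸ W/m²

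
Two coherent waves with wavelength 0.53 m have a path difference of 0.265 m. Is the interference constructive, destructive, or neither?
destructive — path difference = 0.5λ, an odd multiple of λ/2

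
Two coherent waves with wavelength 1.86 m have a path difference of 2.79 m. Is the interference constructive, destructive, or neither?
destructive — path difference = 1.5λ, an odd multiple of λ/2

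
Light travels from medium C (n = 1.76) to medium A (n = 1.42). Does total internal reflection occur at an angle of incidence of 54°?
θc = arcsin(n₂/n₁) = 53.79°; 54° > θc, so yes — total internal reflection.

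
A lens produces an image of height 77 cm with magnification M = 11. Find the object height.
ho = |hi|/|M| = 7 cm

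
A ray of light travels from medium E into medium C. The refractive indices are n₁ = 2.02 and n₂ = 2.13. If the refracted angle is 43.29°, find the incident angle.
sin θ₁ = (n₂/n₁)·sin θ₂ → θ₁ = 46.31°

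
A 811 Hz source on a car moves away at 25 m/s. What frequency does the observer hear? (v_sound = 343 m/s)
f_obs = f·v/(v + v_s) = 755.9 Hz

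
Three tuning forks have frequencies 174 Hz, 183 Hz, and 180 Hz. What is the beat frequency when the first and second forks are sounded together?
9 Hz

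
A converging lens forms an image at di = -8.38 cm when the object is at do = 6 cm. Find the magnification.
M = −di/do = 1.397 (upright image)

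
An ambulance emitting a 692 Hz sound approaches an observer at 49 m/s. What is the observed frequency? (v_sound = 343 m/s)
f_obs = f·v/(v − v_s) = 807.3 Hz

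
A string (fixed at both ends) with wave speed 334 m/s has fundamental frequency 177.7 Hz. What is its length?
L = v/(2f₁) = 0.9398 m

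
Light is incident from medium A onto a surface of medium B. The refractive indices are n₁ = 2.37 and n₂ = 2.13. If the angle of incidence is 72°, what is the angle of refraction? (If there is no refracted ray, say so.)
sin θ₂ = (n₁/n₂)·sin θ₁ = 1.058 > 1, so there is no refracted ray — the light undergoes total internal reflection.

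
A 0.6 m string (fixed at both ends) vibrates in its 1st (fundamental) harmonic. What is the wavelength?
λₙ = 2L/n = 1.2 m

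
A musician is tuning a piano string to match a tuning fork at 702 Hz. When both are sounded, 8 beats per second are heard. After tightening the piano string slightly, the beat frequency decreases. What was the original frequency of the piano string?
694 Hz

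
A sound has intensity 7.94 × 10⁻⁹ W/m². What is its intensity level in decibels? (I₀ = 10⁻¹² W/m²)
β = 10·log₁₀(I/I₀) = 39 dB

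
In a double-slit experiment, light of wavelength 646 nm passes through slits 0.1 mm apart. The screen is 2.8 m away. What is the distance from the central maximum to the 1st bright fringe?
y = mλL/d = 18.09 mm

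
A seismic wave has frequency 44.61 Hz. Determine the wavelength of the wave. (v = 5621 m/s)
λ = v/f = 126 m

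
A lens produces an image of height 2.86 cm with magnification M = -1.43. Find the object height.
ho = |hi|/|M| = 2 cm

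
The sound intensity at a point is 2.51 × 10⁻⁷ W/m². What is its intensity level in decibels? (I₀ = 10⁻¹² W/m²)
β = 10·log₁₀(I/I₀) = 54 dB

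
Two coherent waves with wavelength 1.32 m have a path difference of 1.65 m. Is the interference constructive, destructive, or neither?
neither (partial) — path difference = 1.25λ, neither a whole number of wavelengths nor an odd multiple of λ/2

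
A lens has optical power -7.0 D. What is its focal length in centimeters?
f = 1/P = -14.29 cm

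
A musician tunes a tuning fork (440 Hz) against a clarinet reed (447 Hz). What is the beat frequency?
7 Hz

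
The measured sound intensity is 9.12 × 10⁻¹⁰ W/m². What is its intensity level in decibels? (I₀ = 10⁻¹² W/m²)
β = 10·log₁₀(I/I₀) = 29.6 dB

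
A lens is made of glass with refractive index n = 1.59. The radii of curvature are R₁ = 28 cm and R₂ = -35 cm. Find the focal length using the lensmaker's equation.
1/f = (n − 1)(1/R₁ − 1/R₂) → f = 26.37 cm (converging lens)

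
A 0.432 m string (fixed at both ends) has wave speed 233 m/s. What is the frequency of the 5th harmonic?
fₙ = nv/(2L) = 1348 Hz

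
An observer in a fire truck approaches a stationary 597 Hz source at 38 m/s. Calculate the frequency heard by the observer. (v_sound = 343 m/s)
f_obs = f·(v + v_o)/v = 663.1 Hz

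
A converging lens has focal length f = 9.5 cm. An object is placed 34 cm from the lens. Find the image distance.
1/di = 1/f − 1/do → di = 13.18 cm (real image)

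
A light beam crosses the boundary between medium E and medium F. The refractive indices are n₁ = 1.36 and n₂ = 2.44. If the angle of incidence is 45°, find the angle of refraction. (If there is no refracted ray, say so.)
sin θ₂ = (n₁/n₂)·sin θ₁ = 0.3941 → θ₂ = 23.21°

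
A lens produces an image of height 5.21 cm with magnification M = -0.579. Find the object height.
ho = |hi|/|M| = 8.998 cm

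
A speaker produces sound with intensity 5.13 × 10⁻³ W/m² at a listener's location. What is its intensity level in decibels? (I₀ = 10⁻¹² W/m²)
β = 10·log₁₀(I/I₀) = 97.1 dB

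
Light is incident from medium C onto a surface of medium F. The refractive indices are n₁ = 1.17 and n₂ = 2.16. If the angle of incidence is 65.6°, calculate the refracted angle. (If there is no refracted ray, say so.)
sin θ₂ = (n₁/n₂)·sin θ₁ = 0.4933 → θ₂ = 29.56°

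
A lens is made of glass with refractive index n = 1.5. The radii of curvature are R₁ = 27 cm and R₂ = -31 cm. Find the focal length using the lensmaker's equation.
1/f = (n − 1)(1/R₁ − 1/R₂) → f = 28.86 cm (converging lens)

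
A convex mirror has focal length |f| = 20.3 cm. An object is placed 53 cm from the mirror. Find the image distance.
f = −20.3 cm (convex); 1/di = 1/f − 1/do → di = -14.68 cm (virtual image, behind mirror)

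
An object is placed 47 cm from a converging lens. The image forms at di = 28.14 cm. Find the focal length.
1/f = 1/do + 1/di → f = 17.6 cm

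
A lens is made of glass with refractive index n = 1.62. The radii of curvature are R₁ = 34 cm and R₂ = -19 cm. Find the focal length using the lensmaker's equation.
1/f = (n − 1)(1/R₁ − 1/R₂) → f = 19.66 cm (converging lens)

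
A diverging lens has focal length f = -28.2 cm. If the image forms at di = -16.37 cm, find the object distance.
1/do = 1/f − 1/di → do = 39.02 cm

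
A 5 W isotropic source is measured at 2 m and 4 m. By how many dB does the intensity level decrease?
Δβ = 20·log₁₀(r₂/r₁) = 6.021 dB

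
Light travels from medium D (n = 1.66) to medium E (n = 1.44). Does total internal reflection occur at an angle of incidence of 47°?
θc = arcsin(n₂/n₁) = 60.17°; 47° < θc, so no — the ray refracts.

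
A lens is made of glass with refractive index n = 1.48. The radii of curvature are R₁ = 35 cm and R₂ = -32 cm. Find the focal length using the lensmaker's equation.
1/f = (n − 1)(1/R₁ − 1/R₂) → f = 34.83 cm (converging lens)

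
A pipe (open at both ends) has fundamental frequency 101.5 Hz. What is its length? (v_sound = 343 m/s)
L = v/(2f₁) = 1.69 m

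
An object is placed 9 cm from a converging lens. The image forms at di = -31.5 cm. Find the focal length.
1/f = 1/do + 1/di → f = 12.6 cm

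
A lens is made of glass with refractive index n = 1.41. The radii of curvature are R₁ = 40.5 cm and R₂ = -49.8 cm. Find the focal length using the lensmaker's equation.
1/f = (n − 1)(1/R₁ − 1/R₂) → f = 54.48 cm (converging lens)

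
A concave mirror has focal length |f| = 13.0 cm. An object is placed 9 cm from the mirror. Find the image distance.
f = +13.0 cm (concave); 1/di = 1/f − 1/do → di = -29.25 cm (virtual image, behind mirror)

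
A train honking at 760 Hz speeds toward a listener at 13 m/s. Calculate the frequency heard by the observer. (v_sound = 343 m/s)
f_obs = f·v/(v − v_s) = 789.9 Hz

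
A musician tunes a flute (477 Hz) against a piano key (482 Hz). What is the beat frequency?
5 Hz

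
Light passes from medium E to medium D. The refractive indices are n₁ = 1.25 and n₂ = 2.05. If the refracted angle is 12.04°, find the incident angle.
sin θ₁ = (n₂/n₁)·sin θ₂ → θ₁ = 20°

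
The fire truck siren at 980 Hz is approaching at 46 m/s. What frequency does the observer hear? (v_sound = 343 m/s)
f_obs = f·v/(v − v_s) = 1132 Hz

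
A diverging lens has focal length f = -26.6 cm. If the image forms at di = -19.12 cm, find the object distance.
1/do = 1/f − 1/di → do = 67.99 cm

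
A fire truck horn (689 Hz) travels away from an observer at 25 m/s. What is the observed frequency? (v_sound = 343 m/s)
f_obs = f·v/(v + v_s) = 642.2 Hz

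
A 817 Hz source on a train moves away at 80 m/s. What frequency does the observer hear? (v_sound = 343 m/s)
f_obs = f·v/(v + v_s) = 662.5 Hz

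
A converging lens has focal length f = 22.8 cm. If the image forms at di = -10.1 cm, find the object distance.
1/do = 1/f − 1/di → do = 6.999 cm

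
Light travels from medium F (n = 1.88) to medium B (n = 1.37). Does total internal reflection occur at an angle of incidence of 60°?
θc = arcsin(n₂/n₁) = 46.78°; 60° > θc, so yes — total internal reflection.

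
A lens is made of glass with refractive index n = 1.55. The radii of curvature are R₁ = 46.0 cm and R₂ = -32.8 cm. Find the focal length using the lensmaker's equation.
1/f = (n − 1)(1/R₁ − 1/R₂) → f = 34.81 cm (converging lens)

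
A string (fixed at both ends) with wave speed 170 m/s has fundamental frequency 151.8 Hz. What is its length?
L = v/(2f₁) = 0.5599 m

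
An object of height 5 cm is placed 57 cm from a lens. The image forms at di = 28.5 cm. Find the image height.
hi = (-di/do) × ho = -2.5 cm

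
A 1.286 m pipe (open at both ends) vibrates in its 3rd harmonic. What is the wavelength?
λₙ = 2L/n = 0.8573 m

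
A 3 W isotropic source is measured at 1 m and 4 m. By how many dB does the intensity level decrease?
Δβ = 20·log₁₀(r₂/r₁) = 12.04 dB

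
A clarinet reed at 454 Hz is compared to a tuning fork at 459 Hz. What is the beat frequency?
5 Hz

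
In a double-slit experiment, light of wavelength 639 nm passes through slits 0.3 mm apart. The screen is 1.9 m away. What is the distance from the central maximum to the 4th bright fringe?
y = mλL/d = 16.19 mm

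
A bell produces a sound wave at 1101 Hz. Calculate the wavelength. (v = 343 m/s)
λ = v/f = 0.3115 m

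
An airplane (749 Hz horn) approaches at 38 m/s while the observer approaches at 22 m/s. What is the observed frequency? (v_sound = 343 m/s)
f_obs = f·(v + v_o)/(v − v_s) = 896.3 Hz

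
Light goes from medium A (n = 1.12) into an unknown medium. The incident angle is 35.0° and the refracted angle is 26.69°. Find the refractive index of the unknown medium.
n₂ = n₁·sin θ₁ / sin θ₂ = 1.43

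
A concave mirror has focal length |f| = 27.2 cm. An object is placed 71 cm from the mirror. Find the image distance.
f = +27.2 cm (concave); 1/di = 1/f − 1/do → di = 44.09 cm (real image, in front of mirror)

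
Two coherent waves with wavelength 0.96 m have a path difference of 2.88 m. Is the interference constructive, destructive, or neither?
constructive — path difference = 3λ, a whole number of wavelengths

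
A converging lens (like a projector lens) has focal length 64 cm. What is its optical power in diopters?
P = 1/f = 1.562 D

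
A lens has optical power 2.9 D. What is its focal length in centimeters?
f = 1/P = 34.48 cm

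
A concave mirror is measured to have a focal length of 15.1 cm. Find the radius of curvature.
R = 2|f| = 30.2 cm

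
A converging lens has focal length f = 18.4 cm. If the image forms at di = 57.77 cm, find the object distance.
1/do = 1/f − 1/di → do = 27 cm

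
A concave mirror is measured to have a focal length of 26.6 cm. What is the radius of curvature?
R = 2|f| = 53.2 cm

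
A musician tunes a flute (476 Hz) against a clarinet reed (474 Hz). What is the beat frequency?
2 Hz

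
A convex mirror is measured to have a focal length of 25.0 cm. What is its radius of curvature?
R = 2|f| = 50 cm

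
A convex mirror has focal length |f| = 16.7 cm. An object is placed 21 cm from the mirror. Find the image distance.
f = −16.7 cm (convex); 1/di = 1/f − 1/do → di = -9.302 cm (virtual image, behind mirror)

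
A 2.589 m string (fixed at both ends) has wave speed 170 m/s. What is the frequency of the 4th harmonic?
fₙ = nv/(2L) = 131.3 Hz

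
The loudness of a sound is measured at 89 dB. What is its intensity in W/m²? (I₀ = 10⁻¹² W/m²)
I = I₀·10^(β/10) = 7.94 × 10⁻⁴ W/m²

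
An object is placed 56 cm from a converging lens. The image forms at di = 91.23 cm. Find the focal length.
1/f = 1/do + 1/di → f = 34.7 cm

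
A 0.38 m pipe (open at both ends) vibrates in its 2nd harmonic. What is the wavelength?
λₙ = 2L/n = 0.38 m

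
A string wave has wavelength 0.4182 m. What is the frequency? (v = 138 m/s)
f = v/λ = 330 Hz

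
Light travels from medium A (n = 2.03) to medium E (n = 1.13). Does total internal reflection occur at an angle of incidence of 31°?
θc = arcsin(n₂/n₁) = 33.82°; 31° < θc, so no — the ray refracts.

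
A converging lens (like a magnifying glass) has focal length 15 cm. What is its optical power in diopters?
P = 1/f = 6.667 D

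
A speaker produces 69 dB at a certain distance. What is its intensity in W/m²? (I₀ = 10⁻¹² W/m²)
I = I₀·10^(β/10) = 7.94 × 10⁻⁶ W/m²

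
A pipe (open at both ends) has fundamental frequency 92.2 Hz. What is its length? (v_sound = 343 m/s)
L = v/(2f₁) = 1.86 m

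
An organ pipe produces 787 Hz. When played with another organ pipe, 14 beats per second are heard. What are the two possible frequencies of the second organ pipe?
f₂ = 787 ± 14 Hz → 801 Hz or 773 Hz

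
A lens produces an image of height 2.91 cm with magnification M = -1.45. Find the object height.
ho = |hi|/|M| = 2.007 cm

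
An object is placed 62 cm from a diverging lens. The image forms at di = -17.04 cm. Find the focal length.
1/f = 1/do + 1/di → f = -23.5 cm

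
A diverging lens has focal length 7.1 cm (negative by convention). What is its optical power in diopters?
P = 1/f = -14.08 D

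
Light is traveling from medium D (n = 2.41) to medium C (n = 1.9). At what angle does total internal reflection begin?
θc = arcsin(n₂/n₁) = 52.03°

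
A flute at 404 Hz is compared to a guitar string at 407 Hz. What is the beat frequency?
3 Hz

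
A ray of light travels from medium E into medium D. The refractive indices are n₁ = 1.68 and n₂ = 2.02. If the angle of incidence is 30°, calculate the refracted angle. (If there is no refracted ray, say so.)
sin θ₂ = (n₁/n₂)·sin θ₁ = 0.4158 → θ₂ = 24.57°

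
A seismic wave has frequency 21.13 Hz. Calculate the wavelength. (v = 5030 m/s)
λ = v/f = 238.1 m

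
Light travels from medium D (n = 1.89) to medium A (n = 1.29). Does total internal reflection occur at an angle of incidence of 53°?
θc = arcsin(n₂/n₁) = 43.04°; 53° > θc, so yes — total internal reflection.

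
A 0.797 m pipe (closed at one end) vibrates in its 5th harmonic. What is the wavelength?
λₙ = 4L/n = 0.6376 m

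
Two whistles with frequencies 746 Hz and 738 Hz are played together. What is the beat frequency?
8 Hz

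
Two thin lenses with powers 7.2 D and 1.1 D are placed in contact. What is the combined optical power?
P_total = P₁ + P₂ = 8.3 D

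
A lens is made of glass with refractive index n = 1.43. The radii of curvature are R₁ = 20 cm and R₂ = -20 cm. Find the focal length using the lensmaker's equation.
1/f = (n − 1)(1/R₁ − 1/R₂) → f = 23.26 cm (converging lens)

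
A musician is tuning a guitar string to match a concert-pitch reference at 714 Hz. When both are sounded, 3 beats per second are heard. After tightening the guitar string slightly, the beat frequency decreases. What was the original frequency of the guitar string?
711 Hz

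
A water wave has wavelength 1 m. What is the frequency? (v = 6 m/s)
f = v/λ = 6 Hz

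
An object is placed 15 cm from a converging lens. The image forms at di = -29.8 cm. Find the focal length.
1/f = 1/do + 1/di → f = 30.2 cm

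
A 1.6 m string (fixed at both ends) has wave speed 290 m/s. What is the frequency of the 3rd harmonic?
fₙ = nv/(2L) = 271.9 Hz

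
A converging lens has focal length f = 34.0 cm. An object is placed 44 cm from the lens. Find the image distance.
1/di = 1/f − 1/do → di = 149.6 cm (real image)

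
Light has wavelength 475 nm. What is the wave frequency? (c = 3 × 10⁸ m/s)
f = c/λ = 6.316 × 10¹⁴ Hz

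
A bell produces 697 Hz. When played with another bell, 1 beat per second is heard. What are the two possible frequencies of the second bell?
f₂ = 697 ± 1 Hz → 698 Hz or 696 Hz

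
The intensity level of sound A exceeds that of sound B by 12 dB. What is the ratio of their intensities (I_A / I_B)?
I_A/I_B = 10^(Δβ/10) = 15.85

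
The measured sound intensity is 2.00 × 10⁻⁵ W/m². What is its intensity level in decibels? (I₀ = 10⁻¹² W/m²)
β = 10·log₁₀(I/I₀) = 73.01 dB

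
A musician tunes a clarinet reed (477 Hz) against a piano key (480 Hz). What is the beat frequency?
3 Hz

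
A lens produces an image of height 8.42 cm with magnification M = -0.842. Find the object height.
ho = |hi|/|M| = 10 cm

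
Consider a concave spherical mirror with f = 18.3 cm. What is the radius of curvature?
R = 2|f| = 36.6 cm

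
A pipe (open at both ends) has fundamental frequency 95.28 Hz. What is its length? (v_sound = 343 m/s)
L = v/(2f₁) = 1.8 m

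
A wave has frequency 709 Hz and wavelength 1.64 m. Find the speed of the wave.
v = fλ = 1163 m/s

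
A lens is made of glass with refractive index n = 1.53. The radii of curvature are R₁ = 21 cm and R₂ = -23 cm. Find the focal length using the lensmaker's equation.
1/f = (n − 1)(1/R₁ − 1/R₂) → f = 20.71 cm (converging lens)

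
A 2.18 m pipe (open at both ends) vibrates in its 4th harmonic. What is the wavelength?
λₙ = 2L/n = 1.09 m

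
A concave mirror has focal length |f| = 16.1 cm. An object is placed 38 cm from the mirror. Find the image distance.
f = +16.1 cm (concave); 1/di = 1/f − 1/do → di = 27.94 cm (real image, in front of mirror)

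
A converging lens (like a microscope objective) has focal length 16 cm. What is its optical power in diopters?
P = 1/f = 6.25 D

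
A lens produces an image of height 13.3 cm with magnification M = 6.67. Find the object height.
ho = |hi|/|M| = 1.994 cm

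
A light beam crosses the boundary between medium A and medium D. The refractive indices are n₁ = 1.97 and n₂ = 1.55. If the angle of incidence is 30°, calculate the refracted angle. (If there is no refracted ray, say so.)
sin θ₂ = (n₁/n₂)·sin θ₁ = 0.6355 → θ₂ = 39.46°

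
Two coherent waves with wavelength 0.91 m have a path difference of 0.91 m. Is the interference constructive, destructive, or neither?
constructive — path difference = 1λ, a whole number of wavelengths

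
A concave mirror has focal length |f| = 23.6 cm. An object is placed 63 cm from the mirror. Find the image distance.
f = +23.6 cm (concave); 1/di = 1/f − 1/do → di = 37.74 cm (real image, in front of mirror)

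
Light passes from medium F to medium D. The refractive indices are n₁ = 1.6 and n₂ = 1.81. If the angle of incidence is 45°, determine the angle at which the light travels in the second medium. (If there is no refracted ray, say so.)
sin θ₂ = (n₁/n₂)·sin θ₁ = 0.6251 → θ₂ = 38.69°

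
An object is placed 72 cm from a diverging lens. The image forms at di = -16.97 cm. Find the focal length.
1/f = 1/do + 1/di → f = -22.2 cm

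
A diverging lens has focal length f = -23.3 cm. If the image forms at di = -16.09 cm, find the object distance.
1/do = 1/f − 1/di → do = 52 cm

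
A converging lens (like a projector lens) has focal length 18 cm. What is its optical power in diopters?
P = 1/f = 5.556 D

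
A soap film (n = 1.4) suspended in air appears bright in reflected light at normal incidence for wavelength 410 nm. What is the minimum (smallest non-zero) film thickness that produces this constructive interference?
2nt = (m − ½)λ with m = 1 → t = (m − ½)λ/(2n) = 73.21 nm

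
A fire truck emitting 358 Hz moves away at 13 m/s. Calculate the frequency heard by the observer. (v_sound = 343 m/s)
f_obs = f·v/(v + v_s) = 344.9 Hz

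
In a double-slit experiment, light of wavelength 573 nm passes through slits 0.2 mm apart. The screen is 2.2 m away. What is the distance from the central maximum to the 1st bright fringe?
y = mλL/d = 6.303 mm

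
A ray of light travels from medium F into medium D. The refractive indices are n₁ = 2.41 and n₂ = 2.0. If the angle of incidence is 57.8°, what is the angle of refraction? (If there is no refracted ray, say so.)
sin θ₂ = (n₁/n₂)·sin θ₁ = 1.02 > 1, so there is no refracted ray — the light undergoes total internal reflection.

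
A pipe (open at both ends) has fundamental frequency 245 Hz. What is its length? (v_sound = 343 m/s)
L = v/(2f₁) = 0.7 m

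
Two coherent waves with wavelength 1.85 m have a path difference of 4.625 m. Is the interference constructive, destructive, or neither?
destructive — path difference = 2.5λ, an odd multiple of λ/2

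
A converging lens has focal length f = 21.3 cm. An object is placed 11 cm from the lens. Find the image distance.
1/di = 1/f − 1/do → di = -22.75 cm (virtual image)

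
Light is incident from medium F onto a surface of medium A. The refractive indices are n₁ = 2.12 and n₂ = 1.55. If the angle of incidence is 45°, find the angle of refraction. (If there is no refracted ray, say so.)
sin θ₂ = (n₁/n₂)·sin θ₁ = 0.9671 → θ₂ = 75.27°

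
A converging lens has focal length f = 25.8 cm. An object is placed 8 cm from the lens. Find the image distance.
1/di = 1/f − 1/do → di = -11.6 cm (virtual image)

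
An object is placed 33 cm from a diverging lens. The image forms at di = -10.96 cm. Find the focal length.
1/f = 1/do + 1/di → f = -16.41 cm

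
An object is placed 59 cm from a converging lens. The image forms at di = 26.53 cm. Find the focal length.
1/f = 1/do + 1/di → f = 18.3 cm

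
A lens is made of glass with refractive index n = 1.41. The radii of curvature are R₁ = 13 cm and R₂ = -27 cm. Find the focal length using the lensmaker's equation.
1/f = (n − 1)(1/R₁ − 1/R₂) → f = 21.4 cm (converging lens)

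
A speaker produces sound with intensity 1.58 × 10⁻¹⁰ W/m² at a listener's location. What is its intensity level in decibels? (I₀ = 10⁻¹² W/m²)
β = 10·log₁₀(I/I₀) = 21.99 dB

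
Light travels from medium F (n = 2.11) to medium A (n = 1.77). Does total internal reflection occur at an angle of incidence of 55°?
θc = arcsin(n₂/n₁) = 57.02°; 55° < θc, so no — the ray refracts.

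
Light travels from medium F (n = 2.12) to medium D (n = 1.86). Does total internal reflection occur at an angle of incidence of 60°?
θc = arcsin(n₂/n₁) = 61.33°; 60° < θc, so no — the ray refracts.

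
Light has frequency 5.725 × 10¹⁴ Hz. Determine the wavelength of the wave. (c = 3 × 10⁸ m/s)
λ = c/f = 524 nm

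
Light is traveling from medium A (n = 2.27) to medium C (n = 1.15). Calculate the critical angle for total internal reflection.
θc = arcsin(n₂/n₁) = 30.44°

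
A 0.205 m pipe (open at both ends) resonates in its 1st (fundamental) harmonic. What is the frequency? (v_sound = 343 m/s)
fₙ = nv/(2L) = 836.6 Hz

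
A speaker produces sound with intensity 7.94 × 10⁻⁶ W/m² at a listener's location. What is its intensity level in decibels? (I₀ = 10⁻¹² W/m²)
β = 10·log₁₀(I/I₀) = 69 dB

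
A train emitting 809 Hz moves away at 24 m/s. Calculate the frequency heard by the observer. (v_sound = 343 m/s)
f_obs = f·v/(v + v_s) = 756.1 Hz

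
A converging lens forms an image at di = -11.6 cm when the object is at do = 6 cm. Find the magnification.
M = −di/do = 1.933 (upright image)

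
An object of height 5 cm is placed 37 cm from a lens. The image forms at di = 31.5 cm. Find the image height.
hi = (-di/do) × ho = -4.257 cm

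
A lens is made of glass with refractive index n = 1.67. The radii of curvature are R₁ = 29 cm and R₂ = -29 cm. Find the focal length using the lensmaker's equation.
1/f = (n − 1)(1/R₁ − 1/R₂) → f = 21.64 cm (converging lens)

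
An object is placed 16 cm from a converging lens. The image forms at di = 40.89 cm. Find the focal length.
1/f = 1/do + 1/di → f = 11.5 cm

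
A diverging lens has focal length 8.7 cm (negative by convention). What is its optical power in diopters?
P = 1/f = -11.49 D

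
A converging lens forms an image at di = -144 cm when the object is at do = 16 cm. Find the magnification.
M = −di/do = 9 (upright image)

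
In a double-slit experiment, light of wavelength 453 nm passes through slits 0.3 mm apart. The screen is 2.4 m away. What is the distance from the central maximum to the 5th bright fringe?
y = mλL/d = 18.12 mm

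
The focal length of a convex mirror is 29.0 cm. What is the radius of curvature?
R = 2|f| = 58 cm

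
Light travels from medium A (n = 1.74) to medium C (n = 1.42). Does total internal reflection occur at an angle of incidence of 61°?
θc = arcsin(n₂/n₁) = 54.7°; 61° > θc, so yes — total internal reflection.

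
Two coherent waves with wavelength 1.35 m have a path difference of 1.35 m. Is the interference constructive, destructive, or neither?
constructive — path difference = 1λ, a whole number of wavelengths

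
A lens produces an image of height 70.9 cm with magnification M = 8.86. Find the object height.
ho = |hi|/|M| = 8.002 cm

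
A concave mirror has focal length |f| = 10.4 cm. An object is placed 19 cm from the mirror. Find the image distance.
f = +10.4 cm (concave); 1/di = 1/f − 1/do → di = 22.98 cm (real image, in front of mirror)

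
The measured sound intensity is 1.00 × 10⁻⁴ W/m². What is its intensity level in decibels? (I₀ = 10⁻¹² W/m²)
β = 10·log₁₀(I/I₀) = 80 dB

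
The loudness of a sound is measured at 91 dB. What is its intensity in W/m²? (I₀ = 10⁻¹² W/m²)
I = I₀·10^(β/10) = 1.26 × 10⁻³ W/m²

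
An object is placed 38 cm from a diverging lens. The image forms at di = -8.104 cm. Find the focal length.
1/f = 1/do + 1/di → f = -10.3 cm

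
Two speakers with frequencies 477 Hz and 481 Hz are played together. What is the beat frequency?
4 Hz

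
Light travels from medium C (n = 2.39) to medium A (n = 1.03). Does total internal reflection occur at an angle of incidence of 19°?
θc = arcsin(n₂/n₁) = 25.53°; 19° < θc, so no — the ray refracts.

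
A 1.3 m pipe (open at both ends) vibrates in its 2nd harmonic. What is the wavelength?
λₙ = 2L/n = 1.3 m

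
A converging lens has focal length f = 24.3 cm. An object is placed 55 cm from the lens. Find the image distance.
1/di = 1/f − 1/do → di = 43.53 cm (real image)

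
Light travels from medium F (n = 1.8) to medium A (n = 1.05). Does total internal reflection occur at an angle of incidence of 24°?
θc = arcsin(n₂/n₁) = 35.69°; 24° < θc, so no — the ray refracts.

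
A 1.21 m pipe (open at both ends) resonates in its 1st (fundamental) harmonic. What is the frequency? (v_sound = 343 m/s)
fₙ = nv/(2L) = 141.7 Hz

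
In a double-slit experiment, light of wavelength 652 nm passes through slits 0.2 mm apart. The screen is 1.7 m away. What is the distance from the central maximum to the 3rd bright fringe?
y = mλL/d = 16.63 mm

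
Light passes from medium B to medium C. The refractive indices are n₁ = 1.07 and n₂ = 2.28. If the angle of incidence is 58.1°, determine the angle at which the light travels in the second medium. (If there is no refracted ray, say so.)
sin θ₂ = (n₁/n₂)·sin θ₁ = 0.3984 → θ₂ = 23.48°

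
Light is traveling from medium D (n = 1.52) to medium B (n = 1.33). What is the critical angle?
θc = arcsin(n₂/n₁) = 61.04°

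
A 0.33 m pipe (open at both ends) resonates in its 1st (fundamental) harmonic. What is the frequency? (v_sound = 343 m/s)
fₙ = nv/(2L) = 519.7 Hz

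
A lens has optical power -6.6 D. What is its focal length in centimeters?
f = 1/P = -15.15 cm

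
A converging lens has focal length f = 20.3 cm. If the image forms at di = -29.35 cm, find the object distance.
1/do = 1/f − 1/di → do = 12 cm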